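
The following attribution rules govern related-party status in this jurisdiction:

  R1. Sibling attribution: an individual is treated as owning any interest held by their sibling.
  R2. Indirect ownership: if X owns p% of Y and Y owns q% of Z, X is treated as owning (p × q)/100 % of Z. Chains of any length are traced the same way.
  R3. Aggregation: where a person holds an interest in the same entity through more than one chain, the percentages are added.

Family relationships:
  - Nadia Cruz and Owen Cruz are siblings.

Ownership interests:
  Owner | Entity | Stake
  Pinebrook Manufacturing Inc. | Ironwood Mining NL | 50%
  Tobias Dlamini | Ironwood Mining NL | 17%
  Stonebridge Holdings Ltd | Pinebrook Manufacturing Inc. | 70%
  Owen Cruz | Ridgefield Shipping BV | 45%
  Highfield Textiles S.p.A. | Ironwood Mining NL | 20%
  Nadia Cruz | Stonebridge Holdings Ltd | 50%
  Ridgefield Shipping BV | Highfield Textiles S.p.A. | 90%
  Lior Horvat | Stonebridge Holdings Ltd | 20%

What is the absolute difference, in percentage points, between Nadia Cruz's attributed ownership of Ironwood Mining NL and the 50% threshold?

By sibling attribution (R1), Nadia Cruz is treated as owning Owen Cruz's 45% interest in Ridgefield Shipping BV.
Chain via Stonebridge Holdings Ltd → Pinebrook Manufacturing Inc. (R2): 50% × 70% × 50% = 17.5% of Ironwood Mining NL.
Chain via Ridgefield Shipping BV → Highfield Textiles S.p.A. (R2): 45% × 90% × 20% = 8.1% of Ironwood Mining NL.
Aggregating (R3): 17.5% + 8.1% = 25.6%.
25.6% falls short of the 50% threshold by 24.4 percentage points.

24.4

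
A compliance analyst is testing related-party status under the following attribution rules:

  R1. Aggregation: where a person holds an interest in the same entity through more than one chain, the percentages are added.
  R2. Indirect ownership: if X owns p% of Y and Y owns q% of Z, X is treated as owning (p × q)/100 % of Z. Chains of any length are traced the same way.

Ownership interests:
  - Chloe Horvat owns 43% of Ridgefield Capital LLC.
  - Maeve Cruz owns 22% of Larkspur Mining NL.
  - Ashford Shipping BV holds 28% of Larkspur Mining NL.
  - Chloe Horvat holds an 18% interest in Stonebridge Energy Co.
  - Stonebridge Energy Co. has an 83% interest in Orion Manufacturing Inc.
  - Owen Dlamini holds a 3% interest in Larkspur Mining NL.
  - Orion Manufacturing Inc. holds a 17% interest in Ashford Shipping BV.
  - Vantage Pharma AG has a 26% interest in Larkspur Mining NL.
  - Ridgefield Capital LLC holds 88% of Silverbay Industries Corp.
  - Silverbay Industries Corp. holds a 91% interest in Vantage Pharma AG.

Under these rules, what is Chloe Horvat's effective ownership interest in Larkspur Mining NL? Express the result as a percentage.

Chain via Ridgefield Capital LLC → Silverbay Industries Corp. → Vantage Pharma AG (R2): 43% × 88% × 91% × 26% = 8.952944% of Larkspur Mining NL.
Chain via Stonebridge Energy Co. → Orion Manufacturing Inc. → Ashford Shipping BV (R2): 18% × 83% × 17% × 28% = 0.711144% of Larkspur Mining NL.
Aggregating (R1): 8.952944% + 0.711144% = 9.664088%.

9.664088%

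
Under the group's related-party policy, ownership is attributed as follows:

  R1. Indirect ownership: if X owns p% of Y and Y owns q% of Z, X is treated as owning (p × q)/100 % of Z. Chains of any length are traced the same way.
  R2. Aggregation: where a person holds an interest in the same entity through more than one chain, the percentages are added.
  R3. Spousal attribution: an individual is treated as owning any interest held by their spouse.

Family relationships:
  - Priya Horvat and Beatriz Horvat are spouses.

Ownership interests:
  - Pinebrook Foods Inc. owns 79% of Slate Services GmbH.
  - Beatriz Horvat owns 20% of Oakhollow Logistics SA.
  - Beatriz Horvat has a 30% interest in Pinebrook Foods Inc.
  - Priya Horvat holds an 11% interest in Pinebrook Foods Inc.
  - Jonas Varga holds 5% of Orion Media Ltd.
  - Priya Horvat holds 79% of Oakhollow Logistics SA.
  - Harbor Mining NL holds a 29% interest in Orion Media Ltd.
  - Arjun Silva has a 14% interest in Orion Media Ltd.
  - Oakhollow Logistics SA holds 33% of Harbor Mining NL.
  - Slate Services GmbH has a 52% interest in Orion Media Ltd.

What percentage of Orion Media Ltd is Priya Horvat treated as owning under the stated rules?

26.3171%

By spousal attribution (R3), Priya Horvat is treated as also owning Beatriz Horvat's interest in Pinebrook Foods Inc, giving 11% + 30% = 41%.
By spousal attribution (R3), Priya Horvat is treated as also owning Beatriz Horvat's interest in Oakhollow Logistics SA, giving 79% + 20% = 99%.
Chain via Pinebrook Foods Inc. → Slate Services GmbH (R1): 41% × 79% × 52% = 16.8428% of Orion Media Ltd.
Chain via Oakhollow Logistics SA → Harbor Mining NL (R1): 99% × 33% × 29% = 9.4743% of Orion Media Ltd.
Aggregating (R2): 16.8428% + 9.4743% = 26.3171%.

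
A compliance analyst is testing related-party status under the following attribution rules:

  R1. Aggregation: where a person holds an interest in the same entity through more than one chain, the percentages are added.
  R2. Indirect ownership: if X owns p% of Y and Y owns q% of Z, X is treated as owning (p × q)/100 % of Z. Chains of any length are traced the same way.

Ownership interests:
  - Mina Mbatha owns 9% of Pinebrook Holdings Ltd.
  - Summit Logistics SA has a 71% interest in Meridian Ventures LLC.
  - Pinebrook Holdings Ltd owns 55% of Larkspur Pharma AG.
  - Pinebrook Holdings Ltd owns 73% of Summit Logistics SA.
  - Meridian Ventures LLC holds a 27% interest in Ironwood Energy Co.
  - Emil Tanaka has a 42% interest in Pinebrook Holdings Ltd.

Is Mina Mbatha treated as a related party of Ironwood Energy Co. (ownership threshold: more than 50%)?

No

Chain via Pinebrook Holdings Ltd → Summit Logistics SA → Meridian Ventures LLC (R2): 9% × 73% × 71% × 27% = 1.259469% of Ironwood Energy Co.
1.259469% does not exceed the 50% threshold, so Mina is not a related party to Ironwood Energy Co.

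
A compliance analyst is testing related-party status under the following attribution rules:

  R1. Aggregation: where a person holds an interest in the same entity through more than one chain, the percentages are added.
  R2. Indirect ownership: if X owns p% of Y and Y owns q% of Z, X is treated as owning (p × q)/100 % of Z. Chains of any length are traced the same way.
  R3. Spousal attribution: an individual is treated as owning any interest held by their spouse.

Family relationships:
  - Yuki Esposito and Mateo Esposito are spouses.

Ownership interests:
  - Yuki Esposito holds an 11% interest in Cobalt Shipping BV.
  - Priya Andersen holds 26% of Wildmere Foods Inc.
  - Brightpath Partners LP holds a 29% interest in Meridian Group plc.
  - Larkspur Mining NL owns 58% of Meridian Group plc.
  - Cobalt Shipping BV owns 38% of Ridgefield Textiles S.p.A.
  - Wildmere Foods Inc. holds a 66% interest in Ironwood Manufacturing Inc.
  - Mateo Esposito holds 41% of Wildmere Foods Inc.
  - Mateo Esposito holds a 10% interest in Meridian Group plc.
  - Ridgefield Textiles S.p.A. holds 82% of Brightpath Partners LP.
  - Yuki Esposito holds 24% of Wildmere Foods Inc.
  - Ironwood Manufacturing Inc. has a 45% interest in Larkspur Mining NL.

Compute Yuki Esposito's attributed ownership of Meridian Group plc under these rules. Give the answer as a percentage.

By spousal attribution (R3), Yuki Esposito is treated as also owning Mateo Esposito's interest in Wildmere Foods Inc, giving 24% + 41% = 65%.
By spousal attribution (R3), Yuki Esposito is treated as owning Mateo Esposito's 10% interest in Meridian Group plc.
Chain via Cobalt Shipping BV → Ridgefield Textiles S.p.A. → Brightpath Partners LP (R2): 11% × 38% × 82% × 29% = 0.994004% of Meridian Group plc.
Chain via Wildmere Foods Inc. → Ironwood Manufacturing Inc. → Larkspur Mining NL (R2): 65% × 66% × 45% × 58% = 11.1969% of Meridian Group plc.
Direct interest in Meridian Group plc: 10%.
Aggregating (R1): 0.994004% + 11.1969% + 10% = 22.190904%.

22.190904%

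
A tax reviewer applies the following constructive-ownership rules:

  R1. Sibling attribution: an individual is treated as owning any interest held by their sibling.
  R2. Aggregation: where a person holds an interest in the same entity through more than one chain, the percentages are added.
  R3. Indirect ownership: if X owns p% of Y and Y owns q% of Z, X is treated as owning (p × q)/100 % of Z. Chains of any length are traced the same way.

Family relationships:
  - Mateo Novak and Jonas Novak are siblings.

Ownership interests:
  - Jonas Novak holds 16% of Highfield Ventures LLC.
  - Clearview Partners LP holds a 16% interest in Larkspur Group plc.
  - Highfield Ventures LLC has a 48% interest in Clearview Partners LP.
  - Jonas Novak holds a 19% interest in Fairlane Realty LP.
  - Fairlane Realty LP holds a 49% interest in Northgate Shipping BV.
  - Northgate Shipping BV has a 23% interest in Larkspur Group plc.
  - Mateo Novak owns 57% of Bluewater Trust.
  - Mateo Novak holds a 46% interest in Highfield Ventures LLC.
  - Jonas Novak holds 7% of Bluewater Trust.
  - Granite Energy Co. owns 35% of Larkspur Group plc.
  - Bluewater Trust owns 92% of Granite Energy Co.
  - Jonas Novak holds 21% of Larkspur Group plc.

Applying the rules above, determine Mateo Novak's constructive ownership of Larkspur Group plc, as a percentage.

By sibling attribution (R1), Mateo Novak is treated as also owning Jonas Novak's interest in Highfield Ventures LLC, giving 46% + 16% = 62%.
By sibling attribution (R1), Mateo Novak is treated as also owning Jonas Novak's interest in Bluewater Trust, giving 57% + 7% = 64%.
By sibling attribution (R1), Mateo Novak is treated as owning Jonas Novak's 19% interest in Fairlane Realty LP.
By sibling attribution (R1), Mateo Novak is treated as owning Jonas Novak's 21% interest in Larkspur Group plc.
Chain via Highfield Ventures LLC → Clearview Partners LP (R3): 62% × 48% × 16% = 4.7616% of Larkspur Group plc.
Chain via Bluewater Trust → Granite Energy Co. (R3): 64% × 92% × 35% = 20.608% of Larkspur Group plc.
Chain via Fairlane Realty LP → Northgate Shipping BV (R3): 19% × 49% × 23% = 2.1413% of Larkspur Group plc.
Direct interest in Larkspur Group plc: 21%.
Aggregating (R2): 4.7616% + 20.608% + 2.1413% + 21% = 48.5109%.

48.5109%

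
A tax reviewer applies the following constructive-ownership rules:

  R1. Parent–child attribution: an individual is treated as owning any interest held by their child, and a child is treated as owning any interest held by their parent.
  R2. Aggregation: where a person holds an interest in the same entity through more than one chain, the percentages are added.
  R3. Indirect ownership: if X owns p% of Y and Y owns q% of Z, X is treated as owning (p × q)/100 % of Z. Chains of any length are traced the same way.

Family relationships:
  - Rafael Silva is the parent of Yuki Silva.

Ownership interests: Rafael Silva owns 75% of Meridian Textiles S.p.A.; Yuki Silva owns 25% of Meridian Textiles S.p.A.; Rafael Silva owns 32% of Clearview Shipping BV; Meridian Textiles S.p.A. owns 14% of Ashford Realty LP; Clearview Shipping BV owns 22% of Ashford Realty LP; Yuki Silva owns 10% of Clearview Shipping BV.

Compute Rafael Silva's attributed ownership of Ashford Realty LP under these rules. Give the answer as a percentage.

By parent–child attribution (R1), Rafael Silva is treated as also owning Yuki Silva's interest in Clearview Shipping BV, giving 32% + 10% = 42%.
By parent–child attribution (R1), Rafael Silva is treated as also owning Yuki Silva's interest in Meridian Textiles S.p.A, giving 75% + 25% = 100%.
Chain via Clearview Shipping BV (R3): 42% × 22% = 9.24% of Ashford Realty LP.
Chain via Meridian Textiles S.p.A. (R3): 100% × 14% = 14% of Ashford Realty LP.
Aggregating (R2): 9.24% + 14% = 23.24%.

23.24%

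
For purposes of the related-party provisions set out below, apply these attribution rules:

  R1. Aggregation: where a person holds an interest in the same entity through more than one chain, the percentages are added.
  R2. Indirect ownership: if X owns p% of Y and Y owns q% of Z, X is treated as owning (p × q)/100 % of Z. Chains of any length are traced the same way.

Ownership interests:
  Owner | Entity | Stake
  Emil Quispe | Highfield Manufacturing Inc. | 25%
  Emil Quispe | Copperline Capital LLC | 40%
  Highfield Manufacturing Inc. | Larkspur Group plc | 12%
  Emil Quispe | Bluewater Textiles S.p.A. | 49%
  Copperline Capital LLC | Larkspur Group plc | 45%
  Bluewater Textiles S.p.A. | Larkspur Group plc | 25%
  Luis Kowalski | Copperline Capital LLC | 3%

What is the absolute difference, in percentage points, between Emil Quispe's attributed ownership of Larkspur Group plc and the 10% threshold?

Chain via Bluewater Textiles S.p.A. (R2): 49% × 25% = 12.25% of Larkspur Group plc.
Chain via Highfield Manufacturing Inc. (R2): 25% × 12% = 3% of Larkspur Group plc.
Chain via Copperline Capital LLC (R2): 40% × 45% = 18% of Larkspur Group plc.
Aggregating (R1): 12.25% + 3% + 18% = 33.25%.
33.25% exceeds the 10% threshold by 23.25 percentage points.

23.25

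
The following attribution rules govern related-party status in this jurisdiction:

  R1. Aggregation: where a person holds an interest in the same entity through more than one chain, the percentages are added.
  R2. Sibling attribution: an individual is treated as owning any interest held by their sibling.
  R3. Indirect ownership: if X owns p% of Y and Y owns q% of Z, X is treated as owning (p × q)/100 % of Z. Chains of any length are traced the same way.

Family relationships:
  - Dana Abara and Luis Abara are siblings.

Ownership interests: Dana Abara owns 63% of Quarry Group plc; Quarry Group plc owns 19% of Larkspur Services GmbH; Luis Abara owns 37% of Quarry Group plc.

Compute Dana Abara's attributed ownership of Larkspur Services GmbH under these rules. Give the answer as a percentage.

By sibling attribution (R2), Dana Abara is treated as also owning Luis Abara's interest in Quarry Group plc, giving 63% + 37% = 100%.
Chain via Quarry Group plc (R3): 100% × 19% = 19% of Larkspur Services GmbH.

19%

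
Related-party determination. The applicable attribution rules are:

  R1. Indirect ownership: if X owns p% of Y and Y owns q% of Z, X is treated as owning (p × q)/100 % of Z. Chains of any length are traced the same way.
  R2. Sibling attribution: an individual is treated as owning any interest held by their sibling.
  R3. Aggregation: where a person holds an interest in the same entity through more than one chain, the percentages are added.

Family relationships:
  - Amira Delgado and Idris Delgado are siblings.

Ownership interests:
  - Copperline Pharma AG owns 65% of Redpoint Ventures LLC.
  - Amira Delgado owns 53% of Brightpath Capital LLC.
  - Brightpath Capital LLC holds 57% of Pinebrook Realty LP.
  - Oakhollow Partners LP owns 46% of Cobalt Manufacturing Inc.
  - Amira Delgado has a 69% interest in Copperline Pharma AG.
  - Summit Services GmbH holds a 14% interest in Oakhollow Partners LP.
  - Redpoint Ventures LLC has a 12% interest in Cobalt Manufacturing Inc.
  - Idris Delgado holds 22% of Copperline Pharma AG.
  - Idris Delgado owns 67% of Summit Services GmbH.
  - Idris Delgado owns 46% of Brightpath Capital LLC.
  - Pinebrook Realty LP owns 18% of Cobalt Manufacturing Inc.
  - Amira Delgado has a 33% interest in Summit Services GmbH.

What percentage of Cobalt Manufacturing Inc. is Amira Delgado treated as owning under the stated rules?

23.6954%

By sibling attribution (R2), Amira Delgado is treated as also owning Idris Delgado's interest in Brightpath Capital LLC, giving 53% + 46% = 99%.
By sibling attribution (R2), Amira Delgado is treated as also owning Idris Delgado's interest in Copperline Pharma AG, giving 69% + 22% = 91%.
By sibling attribution (R2), Amira Delgado is treated as also owning Idris Delgado's interest in Summit Services GmbH, giving 33% + 67% = 100%.
Chain via Brightpath Capital LLC → Pinebrook Realty LP (R1): 99% × 57% × 18% = 10.1574% of Cobalt Manufacturing Inc.
Chain via Copperline Pharma AG → Redpoint Ventures LLC (R1): 91% × 65% × 12% = 7.098% of Cobalt Manufacturing Inc.
Chain via Summit Services GmbH → Oakhollow Partners LP (R1): 100% × 14% × 46% = 6.44% of Cobalt Manufacturing Inc.
Aggregating (R3): 10.1574% + 7.098% + 6.44% = 23.6954%.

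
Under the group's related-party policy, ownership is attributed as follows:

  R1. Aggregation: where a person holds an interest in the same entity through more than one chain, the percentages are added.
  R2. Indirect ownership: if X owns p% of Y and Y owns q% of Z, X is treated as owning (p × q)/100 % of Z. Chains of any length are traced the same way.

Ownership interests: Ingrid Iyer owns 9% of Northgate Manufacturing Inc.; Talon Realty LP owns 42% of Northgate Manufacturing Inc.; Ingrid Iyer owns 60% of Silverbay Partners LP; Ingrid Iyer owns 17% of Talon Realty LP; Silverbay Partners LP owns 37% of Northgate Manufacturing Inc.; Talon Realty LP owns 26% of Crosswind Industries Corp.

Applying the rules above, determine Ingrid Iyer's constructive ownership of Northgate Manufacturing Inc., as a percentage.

38.34%

Chain via Talon Realty LP (R2): 17% × 42% = 7.14% of Northgate Manufacturing Inc.
Chain via Silverbay Partners LP (R2): 60% × 37% = 22.2% of Northgate Manufacturing Inc.
Direct interest in Northgate Manufacturing Inc: 9%.
Aggregating (R1): 7.14% + 22.2% + 9% = 38.34%.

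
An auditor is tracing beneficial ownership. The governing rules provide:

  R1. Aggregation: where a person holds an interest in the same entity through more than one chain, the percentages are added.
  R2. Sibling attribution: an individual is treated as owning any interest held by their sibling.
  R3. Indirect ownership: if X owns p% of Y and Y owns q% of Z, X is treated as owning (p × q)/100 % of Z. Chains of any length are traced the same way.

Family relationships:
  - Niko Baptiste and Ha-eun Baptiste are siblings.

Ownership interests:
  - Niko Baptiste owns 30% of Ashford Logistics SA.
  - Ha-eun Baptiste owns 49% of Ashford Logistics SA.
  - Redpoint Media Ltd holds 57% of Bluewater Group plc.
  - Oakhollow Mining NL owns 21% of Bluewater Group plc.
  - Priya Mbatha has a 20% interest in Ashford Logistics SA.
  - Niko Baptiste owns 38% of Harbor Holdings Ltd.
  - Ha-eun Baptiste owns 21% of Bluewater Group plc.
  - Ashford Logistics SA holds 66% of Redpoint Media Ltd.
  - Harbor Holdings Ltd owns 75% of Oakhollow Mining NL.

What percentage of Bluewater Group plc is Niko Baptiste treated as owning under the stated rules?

56.7048%

By sibling attribution (R2), Niko Baptiste is treated as also owning Ha-eun Baptiste's interest in Ashford Logistics SA, giving 30% + 49% = 79%.
By sibling attribution (R2), Niko Baptiste is treated as owning Ha-eun Baptiste's 21% interest in Bluewater Group plc.
Chain via Harbor Holdings Ltd → Oakhollow Mining NL (R3): 38% × 75% × 21% = 5.985% of Bluewater Group plc.
Chain via Ashford Logistics SA → Redpoint Media Ltd (R3): 79% × 66% × 57% = 29.7198% of Bluewater Group plc.
Direct interest in Bluewater Group plc: 21%.
Aggregating (R1): 5.985% + 29.7198% + 21% = 56.7048%.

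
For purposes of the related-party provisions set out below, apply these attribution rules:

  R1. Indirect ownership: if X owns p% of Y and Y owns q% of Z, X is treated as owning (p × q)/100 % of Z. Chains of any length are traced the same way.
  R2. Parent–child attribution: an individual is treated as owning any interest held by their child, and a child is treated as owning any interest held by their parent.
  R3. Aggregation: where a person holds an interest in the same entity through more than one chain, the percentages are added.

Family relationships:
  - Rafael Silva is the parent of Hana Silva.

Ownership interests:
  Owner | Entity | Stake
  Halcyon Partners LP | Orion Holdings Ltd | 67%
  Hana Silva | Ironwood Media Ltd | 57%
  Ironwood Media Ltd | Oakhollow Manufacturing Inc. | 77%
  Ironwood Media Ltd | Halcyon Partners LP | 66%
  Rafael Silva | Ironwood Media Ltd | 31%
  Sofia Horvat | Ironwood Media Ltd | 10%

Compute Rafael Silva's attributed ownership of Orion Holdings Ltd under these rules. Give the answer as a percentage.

38.9136%

By parent–child attribution (R2), Rafael Silva is treated as also owning Hana Silva's interest in Ironwood Media Ltd, giving 31% + 57% = 88%.
Chain via Ironwood Media Ltd → Halcyon Partners LP (R1): 88% × 66% × 67% = 38.9136% of Orion Holdings Ltd.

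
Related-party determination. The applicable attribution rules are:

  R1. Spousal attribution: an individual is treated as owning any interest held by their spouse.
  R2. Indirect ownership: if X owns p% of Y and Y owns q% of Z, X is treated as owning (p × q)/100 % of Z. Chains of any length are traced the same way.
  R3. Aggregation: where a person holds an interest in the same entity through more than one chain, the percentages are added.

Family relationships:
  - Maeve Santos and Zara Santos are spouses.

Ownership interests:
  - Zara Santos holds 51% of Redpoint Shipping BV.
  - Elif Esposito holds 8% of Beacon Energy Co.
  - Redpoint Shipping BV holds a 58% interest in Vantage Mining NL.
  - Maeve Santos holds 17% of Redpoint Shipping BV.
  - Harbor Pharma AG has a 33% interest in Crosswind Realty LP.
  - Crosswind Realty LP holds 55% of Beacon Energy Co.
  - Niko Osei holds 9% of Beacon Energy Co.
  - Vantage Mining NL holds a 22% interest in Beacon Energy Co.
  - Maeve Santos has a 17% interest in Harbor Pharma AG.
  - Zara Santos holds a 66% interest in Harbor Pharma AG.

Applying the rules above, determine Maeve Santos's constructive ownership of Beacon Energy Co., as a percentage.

By spousal attribution (R1), Maeve Santos is treated as also owning Zara Santos's interest in Harbor Pharma AG, giving 17% + 66% = 83%.
By spousal attribution (R1), Maeve Santos is treated as also owning Zara Santos's interest in Redpoint Shipping BV, giving 17% + 51% = 68%.
Chain via Harbor Pharma AG → Crosswind Realty LP (R2): 83% × 33% × 55% = 15.0645% of Beacon Energy Co.
Chain via Redpoint Shipping BV → Vantage Mining NL (R2): 68% × 58% × 22% = 8.6768% of Beacon Energy Co.
Aggregating (R3): 15.0645% + 8.6768% = 23.7413%.

23.7413%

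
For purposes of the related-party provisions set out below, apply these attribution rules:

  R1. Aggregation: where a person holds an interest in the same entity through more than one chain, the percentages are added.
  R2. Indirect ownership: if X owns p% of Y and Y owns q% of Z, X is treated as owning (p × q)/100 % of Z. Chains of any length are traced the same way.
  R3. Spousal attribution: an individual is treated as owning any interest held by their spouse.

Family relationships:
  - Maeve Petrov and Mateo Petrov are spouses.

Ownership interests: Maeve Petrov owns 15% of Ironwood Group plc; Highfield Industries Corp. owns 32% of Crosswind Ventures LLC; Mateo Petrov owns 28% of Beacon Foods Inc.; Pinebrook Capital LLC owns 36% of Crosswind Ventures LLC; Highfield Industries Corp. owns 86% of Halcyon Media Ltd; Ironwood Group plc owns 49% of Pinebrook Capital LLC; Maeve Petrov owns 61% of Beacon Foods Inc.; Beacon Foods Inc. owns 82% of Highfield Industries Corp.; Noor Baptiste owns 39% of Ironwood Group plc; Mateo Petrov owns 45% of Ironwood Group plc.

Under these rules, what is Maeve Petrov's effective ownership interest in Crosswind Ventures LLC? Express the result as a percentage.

By spousal attribution (R3), Maeve Petrov is treated as also owning Mateo Petrov's interest in Ironwood Group plc, giving 15% + 45% = 60%.
By spousal attribution (R3), Maeve Petrov is treated as also owning Mateo Petrov's interest in Beacon Foods Inc, giving 61% + 28% = 89%.
Chain via Ironwood Group plc → Pinebrook Capital LLC (R2): 60% × 49% × 36% = 10.584% of Crosswind Ventures LLC.
Chain via Beacon Foods Inc. → Highfield Industries Corp. (R2): 89% × 82% × 32% = 23.3536% of Crosswind Ventures LLC.
Aggregating (R1): 10.584% + 23.3536% = 33.9376%.

33.9376%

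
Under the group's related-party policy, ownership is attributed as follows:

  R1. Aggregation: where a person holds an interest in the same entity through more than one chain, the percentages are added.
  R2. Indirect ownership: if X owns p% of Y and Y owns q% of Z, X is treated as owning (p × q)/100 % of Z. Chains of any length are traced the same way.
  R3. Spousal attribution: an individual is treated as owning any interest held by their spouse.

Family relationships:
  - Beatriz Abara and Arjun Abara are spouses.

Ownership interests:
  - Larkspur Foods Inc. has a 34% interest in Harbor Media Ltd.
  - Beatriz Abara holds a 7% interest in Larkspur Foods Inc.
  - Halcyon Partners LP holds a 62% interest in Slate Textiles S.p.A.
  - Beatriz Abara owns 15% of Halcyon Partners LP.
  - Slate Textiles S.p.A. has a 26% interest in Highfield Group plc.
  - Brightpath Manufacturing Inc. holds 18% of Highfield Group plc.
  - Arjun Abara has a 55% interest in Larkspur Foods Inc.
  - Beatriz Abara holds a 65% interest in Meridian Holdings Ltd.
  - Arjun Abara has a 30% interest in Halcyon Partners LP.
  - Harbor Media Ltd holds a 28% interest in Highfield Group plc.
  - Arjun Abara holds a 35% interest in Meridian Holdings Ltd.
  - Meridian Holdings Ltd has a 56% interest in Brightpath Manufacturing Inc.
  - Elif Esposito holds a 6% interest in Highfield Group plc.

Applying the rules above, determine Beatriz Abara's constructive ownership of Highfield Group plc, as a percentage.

23.2364%

By spousal attribution (R3), Beatriz Abara is treated as also owning Arjun Abara's interest in Halcyon Partners LP, giving 15% + 30% = 45%.
By spousal attribution (R3), Beatriz Abara is treated as also owning Arjun Abara's interest in Meridian Holdings Ltd, giving 65% + 35% = 100%.
By spousal attribution (R3), Beatriz Abara is treated as also owning Arjun Abara's interest in Larkspur Foods Inc, giving 7% + 55% = 62%.
Chain via Halcyon Partners LP → Slate Textiles S.p.A. (R2): 45% × 62% × 26% = 7.254% of Highfield Group plc.
Chain via Meridian Holdings Ltd → Brightpath Manufacturing Inc. (R2): 100% × 56% × 18% = 10.08% of Highfield Group plc.
Chain via Larkspur Foods Inc. → Harbor Media Ltd (R2): 62% × 34% × 28% = 5.9024% of Highfield Group plc.
Aggregating (R1): 7.254% + 10.08% + 5.9024% = 23.2364%.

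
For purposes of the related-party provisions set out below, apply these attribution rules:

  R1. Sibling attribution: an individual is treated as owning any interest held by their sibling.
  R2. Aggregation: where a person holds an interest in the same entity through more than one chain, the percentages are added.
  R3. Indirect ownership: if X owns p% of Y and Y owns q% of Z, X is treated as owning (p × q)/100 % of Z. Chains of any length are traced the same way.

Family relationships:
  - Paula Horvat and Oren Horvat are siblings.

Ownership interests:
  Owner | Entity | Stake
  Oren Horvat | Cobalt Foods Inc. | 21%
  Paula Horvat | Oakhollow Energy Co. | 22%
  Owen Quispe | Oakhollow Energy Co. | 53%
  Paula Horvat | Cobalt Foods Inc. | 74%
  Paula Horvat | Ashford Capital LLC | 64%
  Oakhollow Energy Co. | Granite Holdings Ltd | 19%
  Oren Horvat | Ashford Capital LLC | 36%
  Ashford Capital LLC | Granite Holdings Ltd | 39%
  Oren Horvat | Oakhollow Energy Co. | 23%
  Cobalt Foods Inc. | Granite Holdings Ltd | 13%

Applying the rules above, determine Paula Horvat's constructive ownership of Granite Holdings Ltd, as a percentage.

By sibling attribution (R1), Paula Horvat is treated as also owning Oren Horvat's interest in Ashford Capital LLC, giving 64% + 36% = 100%.
By sibling attribution (R1), Paula Horvat is treated as also owning Oren Horvat's interest in Oakhollow Energy Co, giving 22% + 23% = 45%.
By sibling attribution (R1), Paula Horvat is treated as also owning Oren Horvat's interest in Cobalt Foods Inc, giving 74% + 21% = 95%.
Chain via Ashford Capital LLC (R3): 100% × 39% = 39% of Granite Holdings Ltd.
Chain via Oakhollow Energy Co. (R3): 45% × 19% = 8.55% of Granite Holdings Ltd.
Chain via Cobalt Foods Inc. (R3): 95% × 13% = 12.35% of Granite Holdings Ltd.
Aggregating (R2): 39% + 8.55% + 12.35% = 59.9%.

59.9%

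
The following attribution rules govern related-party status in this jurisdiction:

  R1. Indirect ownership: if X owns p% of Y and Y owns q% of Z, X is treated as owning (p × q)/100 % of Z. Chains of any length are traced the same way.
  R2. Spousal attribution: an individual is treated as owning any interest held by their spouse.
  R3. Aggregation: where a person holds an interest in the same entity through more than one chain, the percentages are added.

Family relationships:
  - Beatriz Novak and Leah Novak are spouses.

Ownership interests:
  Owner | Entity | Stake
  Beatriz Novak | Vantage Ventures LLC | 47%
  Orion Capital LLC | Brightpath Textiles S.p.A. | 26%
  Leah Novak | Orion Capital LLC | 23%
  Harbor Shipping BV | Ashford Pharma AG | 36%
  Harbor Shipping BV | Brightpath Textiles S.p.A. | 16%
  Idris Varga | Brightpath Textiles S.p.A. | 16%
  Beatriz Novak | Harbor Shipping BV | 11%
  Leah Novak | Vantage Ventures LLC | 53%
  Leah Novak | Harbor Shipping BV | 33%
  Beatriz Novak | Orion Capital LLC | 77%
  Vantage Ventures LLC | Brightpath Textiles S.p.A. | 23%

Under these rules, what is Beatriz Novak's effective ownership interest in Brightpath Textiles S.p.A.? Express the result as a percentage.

By spousal attribution (R2), Beatriz Novak is treated as also owning Leah Novak's interest in Orion Capital LLC, giving 77% + 23% = 100%.
By spousal attribution (R2), Beatriz Novak is treated as also owning Leah Novak's interest in Harbor Shipping BV, giving 11% + 33% = 44%.
By spousal attribution (R2), Beatriz Novak is treated as also owning Leah Novak's interest in Vantage Ventures LLC, giving 47% + 53% = 100%.
Chain via Orion Capital LLC (R1): 100% × 26% = 26% of Brightpath Textiles S.p.A.
Chain via Harbor Shipping BV (R1): 44% × 16% = 7.04% of Brightpath Textiles S.p.A.
Chain via Vantage Ventures LLC (R1): 100% × 23% = 23% of Brightpath Textiles S.p.A.
Aggregating (R3): 26% + 7.04% + 23% = 56.04%.

56.04%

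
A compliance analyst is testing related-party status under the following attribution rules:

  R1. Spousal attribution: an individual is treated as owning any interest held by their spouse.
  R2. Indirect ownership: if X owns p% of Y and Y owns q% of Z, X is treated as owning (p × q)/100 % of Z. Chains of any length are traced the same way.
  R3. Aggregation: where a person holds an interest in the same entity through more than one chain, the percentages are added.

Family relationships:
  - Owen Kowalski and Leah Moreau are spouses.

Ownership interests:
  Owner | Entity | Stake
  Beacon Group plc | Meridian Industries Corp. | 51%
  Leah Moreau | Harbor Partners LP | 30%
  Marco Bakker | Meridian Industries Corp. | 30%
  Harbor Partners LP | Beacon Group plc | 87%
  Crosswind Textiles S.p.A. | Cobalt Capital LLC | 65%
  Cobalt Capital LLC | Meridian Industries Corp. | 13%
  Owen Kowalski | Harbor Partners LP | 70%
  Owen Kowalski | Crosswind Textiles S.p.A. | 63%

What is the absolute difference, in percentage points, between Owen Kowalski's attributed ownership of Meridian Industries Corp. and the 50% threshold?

0.3065

By spousal attribution (R1), Owen Kowalski is treated as also owning Leah Moreau's interest in Harbor Partners LP, giving 70% + 30% = 100%.
Chain via Crosswind Textiles S.p.A. → Cobalt Capital LLC (R2): 63% × 65% × 13% = 5.3235% of Meridian Industries Corp.
Chain via Harbor Partners LP → Beacon Group plc (R2): 100% × 87% × 51% = 44.37% of Meridian Industries Corp.
Aggregating (R3): 5.3235% + 44.37% = 49.6935%.
49.6935% falls short of the 50% threshold by 0.3065 percentage points.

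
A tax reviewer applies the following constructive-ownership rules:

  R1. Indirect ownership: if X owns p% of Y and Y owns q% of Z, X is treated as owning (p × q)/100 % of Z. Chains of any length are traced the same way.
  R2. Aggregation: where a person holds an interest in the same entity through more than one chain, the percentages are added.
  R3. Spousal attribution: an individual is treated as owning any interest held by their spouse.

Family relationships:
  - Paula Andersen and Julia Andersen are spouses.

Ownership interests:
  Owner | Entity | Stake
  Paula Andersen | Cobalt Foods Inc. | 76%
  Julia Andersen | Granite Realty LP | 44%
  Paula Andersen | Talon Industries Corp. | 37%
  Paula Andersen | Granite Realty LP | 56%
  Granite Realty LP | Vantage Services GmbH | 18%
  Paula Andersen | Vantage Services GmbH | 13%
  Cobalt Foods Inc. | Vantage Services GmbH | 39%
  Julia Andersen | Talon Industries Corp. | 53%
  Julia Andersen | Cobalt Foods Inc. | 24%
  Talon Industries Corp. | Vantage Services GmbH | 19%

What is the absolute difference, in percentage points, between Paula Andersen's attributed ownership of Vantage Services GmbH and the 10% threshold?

By spousal attribution (R3), Paula Andersen is treated as also owning Julia Andersen's interest in Granite Realty LP, giving 56% + 44% = 100%.
By spousal attribution (R3), Paula Andersen is treated as also owning Julia Andersen's interest in Cobalt Foods Inc, giving 76% + 24% = 100%.
By spousal attribution (R3), Paula Andersen is treated as also owning Julia Andersen's interest in Talon Industries Corp, giving 37% + 53% = 90%.
Chain via Granite Realty LP (R1): 100% × 18% = 18% of Vantage Services GmbH.
Chain via Cobalt Foods Inc. (R1): 100% × 39% = 39% of Vantage Services GmbH.
Chain via Talon Industries Corp. (R1): 90% × 19% = 17.1% of Vantage Services GmbH.
Direct interest in Vantage Services GmbH: 13%.
Aggregating (R2): 18% + 39% + 17.1% + 13% = 87.1%.
87.1% exceeds the 10% threshold by 77.1 percentage points.

77.1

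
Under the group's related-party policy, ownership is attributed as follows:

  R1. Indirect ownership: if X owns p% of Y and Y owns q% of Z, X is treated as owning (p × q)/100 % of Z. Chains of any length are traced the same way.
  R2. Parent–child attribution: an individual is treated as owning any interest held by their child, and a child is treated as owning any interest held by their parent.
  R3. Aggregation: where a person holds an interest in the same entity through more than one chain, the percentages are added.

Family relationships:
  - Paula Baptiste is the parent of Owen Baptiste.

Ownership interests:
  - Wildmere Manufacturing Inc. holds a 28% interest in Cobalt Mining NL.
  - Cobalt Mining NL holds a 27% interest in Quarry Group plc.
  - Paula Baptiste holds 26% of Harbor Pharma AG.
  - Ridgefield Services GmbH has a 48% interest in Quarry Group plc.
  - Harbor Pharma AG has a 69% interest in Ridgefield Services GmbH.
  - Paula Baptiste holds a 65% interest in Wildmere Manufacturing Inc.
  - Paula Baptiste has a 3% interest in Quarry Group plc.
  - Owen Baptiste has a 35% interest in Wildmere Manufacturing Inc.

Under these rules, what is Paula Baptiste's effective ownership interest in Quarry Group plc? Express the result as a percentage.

19.1712%

By parent–child attribution (R2), Paula Baptiste is treated as also owning Owen Baptiste's interest in Wildmere Manufacturing Inc, giving 65% + 35% = 100%.
Chain via Harbor Pharma AG → Ridgefield Services GmbH (R1): 26% × 69% × 48% = 8.6112% of Quarry Group plc.
Chain via Wildmere Manufacturing Inc. → Cobalt Mining NL (R1): 100% × 28% × 27% = 7.56% of Quarry Group plc.
Direct interest in Quarry Group plc: 3%.
Aggregating (R3): 8.6112% + 7.56% + 3% = 19.1712%.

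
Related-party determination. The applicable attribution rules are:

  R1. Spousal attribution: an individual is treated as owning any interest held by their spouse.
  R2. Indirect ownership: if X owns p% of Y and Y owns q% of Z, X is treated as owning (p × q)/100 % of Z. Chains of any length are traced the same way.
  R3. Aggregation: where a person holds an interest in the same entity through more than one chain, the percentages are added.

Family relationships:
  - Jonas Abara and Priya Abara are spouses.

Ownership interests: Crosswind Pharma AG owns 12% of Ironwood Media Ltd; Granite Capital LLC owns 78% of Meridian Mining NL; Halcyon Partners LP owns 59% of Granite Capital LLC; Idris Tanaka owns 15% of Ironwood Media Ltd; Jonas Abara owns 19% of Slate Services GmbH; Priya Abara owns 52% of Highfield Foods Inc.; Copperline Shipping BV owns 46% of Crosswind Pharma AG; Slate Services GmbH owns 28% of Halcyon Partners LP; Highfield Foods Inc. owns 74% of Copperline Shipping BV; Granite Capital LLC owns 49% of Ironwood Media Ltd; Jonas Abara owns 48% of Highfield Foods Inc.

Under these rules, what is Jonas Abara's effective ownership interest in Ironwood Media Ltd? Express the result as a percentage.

5.622812%

By spousal attribution (R1), Jonas Abara is treated as also owning Priya Abara's interest in Highfield Foods Inc, giving 48% + 52% = 100%.
Chain via Slate Services GmbH → Halcyon Partners LP → Granite Capital LLC (R2): 19% × 28% × 59% × 49% = 1.538012% of Ironwood Media Ltd.
Chain via Highfield Foods Inc. → Copperline Shipping BV → Crosswind Pharma AG (R2): 100% × 74% × 46% × 12% = 4.0848% of Ironwood Media Ltd.
Aggregating (R3): 1.538012% + 4.0848% = 5.622812%.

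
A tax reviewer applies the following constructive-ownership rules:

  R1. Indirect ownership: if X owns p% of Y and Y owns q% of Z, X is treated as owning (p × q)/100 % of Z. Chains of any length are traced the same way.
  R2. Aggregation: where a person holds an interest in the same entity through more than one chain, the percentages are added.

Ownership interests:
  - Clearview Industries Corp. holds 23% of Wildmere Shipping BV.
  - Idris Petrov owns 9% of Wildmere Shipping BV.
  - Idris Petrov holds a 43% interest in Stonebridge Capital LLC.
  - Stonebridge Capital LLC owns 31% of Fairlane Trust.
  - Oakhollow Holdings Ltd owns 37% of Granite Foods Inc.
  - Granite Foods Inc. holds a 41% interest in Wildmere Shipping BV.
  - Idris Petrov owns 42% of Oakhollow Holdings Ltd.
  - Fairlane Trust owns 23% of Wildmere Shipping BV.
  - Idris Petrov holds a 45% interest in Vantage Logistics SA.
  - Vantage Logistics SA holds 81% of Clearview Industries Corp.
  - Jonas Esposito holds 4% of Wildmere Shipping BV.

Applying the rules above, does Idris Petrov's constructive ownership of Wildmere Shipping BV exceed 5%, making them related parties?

Yes

Chain via Stonebridge Capital LLC → Fairlane Trust (R1): 43% × 31% × 23% = 3.0659% of Wildmere Shipping BV.
Chain via Vantage Logistics SA → Clearview Industries Corp. (R1): 45% × 81% × 23% = 8.3835% of Wildmere Shipping BV.
Chain via Oakhollow Holdings Ltd → Granite Foods Inc. (R1): 42% × 37% × 41% = 6.3714% of Wildmere Shipping BV.
Direct interest in Wildmere Shipping BV: 9%.
Aggregating (R2): 3.0659% + 8.3835% + 6.3714% + 9% = 26.8208%.
26.8208% exceeds the 5% threshold, so Idris is a related party to Wildmere Shipping BV.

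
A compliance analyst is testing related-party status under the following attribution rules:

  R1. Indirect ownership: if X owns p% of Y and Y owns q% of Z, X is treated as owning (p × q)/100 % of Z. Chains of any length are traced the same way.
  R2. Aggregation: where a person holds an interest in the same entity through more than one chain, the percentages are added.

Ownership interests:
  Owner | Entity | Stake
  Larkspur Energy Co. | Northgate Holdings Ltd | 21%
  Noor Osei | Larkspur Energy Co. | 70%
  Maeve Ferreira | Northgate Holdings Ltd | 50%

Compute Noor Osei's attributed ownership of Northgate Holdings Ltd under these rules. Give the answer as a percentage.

Chain via Larkspur Energy Co. (R1): 70% × 21% = 14.7% of Northgate Holdings Ltd.

14.7%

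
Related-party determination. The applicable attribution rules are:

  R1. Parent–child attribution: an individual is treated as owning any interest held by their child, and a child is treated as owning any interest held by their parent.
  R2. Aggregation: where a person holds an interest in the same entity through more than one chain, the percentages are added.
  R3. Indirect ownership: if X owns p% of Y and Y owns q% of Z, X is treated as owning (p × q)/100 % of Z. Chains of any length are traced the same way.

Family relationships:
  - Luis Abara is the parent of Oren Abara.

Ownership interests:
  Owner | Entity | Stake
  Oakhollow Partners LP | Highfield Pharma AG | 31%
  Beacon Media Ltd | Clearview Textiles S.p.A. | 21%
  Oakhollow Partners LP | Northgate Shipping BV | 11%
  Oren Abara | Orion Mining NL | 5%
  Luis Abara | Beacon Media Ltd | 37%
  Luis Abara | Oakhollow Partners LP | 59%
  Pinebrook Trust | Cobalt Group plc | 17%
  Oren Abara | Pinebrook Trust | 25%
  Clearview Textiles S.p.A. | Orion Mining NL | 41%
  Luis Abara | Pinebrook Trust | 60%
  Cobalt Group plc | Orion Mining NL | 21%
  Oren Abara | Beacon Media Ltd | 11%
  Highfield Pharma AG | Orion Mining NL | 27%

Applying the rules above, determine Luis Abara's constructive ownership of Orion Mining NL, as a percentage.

17.1056%

By parent–child attribution (R1), Luis Abara is treated as also owning Oren Abara's interest in Pinebrook Trust, giving 60% + 25% = 85%.
By parent–child attribution (R1), Luis Abara is treated as also owning Oren Abara's interest in Beacon Media Ltd, giving 37% + 11% = 48%.
By parent–child attribution (R1), Luis Abara is treated as owning Oren Abara's 5% interest in Orion Mining NL.
Chain via Oakhollow Partners LP → Highfield Pharma AG (R3): 59% × 31% × 27% = 4.9383% of Orion Mining NL.
Chain via Pinebrook Trust → Cobalt Group plc (R3): 85% × 17% × 21% = 3.0345% of Orion Mining NL.
Chain via Beacon Media Ltd → Clearview Textiles S.p.A. (R3): 48% × 21% × 41% = 4.1328% of Orion Mining NL.
Direct interest in Orion Mining NL: 5%.
Aggregating (R2): 4.9383% + 3.0345% + 4.1328% + 5% = 17.1056%.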